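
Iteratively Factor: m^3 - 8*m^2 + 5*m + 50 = (m + 2)*(m^2 - 10*m + 25) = (m - 5)*(m + 2)*(m - 5)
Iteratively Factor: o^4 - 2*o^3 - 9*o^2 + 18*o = (o)*(o^3 - 2*o^2 - 9*o + 18) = o*(o + 3)*(o^2 - 5*o + 6) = o*(o - 3)*(o + 3)*(o - 2)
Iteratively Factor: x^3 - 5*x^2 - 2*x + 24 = (x - 3)*(x^2 - 2*x - 8) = (x - 3)*(x + 2)*(x - 4)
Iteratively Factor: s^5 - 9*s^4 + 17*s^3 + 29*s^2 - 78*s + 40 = (s - 1)*(s^4 - 8*s^3 + 9*s^2 + 38*s - 40) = (s - 5)*(s - 1)*(s^3 - 3*s^2 - 6*s + 8) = (s - 5)*(s - 1)*(s + 2)*(s^2 - 5*s + 4) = (s - 5)*(s - 1)^2*(s + 2)*(s - 4)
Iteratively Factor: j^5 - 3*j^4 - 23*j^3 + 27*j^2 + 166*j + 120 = (j + 2)*(j^4 - 5*j^3 - 13*j^2 + 53*j + 60) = (j - 5)*(j + 2)*(j^3 - 13*j - 12) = (j - 5)*(j + 2)*(j + 3)*(j^2 - 3*j - 4) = (j - 5)*(j + 1)*(j + 2)*(j + 3)*(j - 4)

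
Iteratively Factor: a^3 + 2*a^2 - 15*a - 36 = (a - 4)*(a^2 + 6*a + 9) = (a - 4)*(a + 3)*(a + 3)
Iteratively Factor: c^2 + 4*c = (c + 4)*(c)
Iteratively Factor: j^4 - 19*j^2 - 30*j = (j - 5)*(j^3 + 5*j^2 + 6*j) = (j - 5)*(j + 2)*(j^2 + 3*j) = (j - 5)*(j + 2)*(j + 3)*(j)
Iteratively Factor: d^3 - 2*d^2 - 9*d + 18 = (d - 3)*(d^2 + d - 6) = (d - 3)*(d - 2)*(d + 3)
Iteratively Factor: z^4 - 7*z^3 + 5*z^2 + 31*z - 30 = (z - 3)*(z^3 - 4*z^2 - 7*z + 10) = (z - 3)*(z + 2)*(z^2 - 6*z + 5) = (z - 5)*(z - 3)*(z + 2)*(z - 1)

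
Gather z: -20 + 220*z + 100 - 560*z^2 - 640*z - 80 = -560*z^2 - 420*z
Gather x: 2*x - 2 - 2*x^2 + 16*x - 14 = -2*x^2 + 18*x - 16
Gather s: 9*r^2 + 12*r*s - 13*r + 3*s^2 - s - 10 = 9*r^2 - 13*r + 3*s^2 + s*(12*r - 1) - 10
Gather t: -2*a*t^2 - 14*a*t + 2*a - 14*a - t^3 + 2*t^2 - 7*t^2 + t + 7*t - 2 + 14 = -12*a - t^3 + t^2*(-2*a - 5) + t*(8 - 14*a) + 12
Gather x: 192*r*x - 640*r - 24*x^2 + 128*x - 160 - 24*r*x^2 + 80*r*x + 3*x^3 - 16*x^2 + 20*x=-640*r + 3*x^3 + x^2*(-24*r - 40) + x*(272*r + 148) - 160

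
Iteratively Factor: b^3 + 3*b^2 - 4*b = (b)*(b^2 + 3*b - 4) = b*(b - 1)*(b + 4)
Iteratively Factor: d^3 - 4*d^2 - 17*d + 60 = (d + 4)*(d^2 - 8*d + 15) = (d - 5)*(d + 4)*(d - 3)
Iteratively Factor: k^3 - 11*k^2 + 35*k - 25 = (k - 5)*(k^2 - 6*k + 5) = (k - 5)*(k - 1)*(k - 5)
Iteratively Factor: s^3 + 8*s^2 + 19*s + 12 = (s + 3)*(s^2 + 5*s + 4) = (s + 3)*(s + 4)*(s + 1)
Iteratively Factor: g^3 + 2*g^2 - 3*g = (g - 1)*(g^2 + 3*g) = g*(g - 1)*(g + 3)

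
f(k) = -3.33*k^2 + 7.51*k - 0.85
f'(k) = 7.51 - 6.66*k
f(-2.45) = -39.24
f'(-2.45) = 23.83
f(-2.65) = -44.14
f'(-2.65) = 25.16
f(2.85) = -6.49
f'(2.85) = -11.47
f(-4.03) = -85.20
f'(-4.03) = 34.35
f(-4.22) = -91.84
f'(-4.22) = 35.62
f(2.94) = -7.55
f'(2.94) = -12.07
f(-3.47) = -67.01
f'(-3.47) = 30.62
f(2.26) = -0.89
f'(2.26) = -7.54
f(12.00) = -390.25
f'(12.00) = -72.41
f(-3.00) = -53.35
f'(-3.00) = 27.49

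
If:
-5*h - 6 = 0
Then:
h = -6/5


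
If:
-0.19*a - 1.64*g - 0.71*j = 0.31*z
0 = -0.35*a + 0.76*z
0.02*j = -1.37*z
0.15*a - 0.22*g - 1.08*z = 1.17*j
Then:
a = 0.00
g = 0.00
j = 0.00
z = 0.00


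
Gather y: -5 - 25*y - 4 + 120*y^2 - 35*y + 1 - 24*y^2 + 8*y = 96*y^2 - 52*y - 8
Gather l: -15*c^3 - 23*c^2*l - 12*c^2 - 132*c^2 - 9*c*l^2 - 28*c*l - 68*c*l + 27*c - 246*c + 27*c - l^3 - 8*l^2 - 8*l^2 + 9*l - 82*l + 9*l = -15*c^3 - 144*c^2 - 192*c - l^3 + l^2*(-9*c - 16) + l*(-23*c^2 - 96*c - 64)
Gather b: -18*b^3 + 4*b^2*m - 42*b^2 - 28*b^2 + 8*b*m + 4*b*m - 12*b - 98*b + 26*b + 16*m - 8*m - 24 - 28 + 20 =-18*b^3 + b^2*(4*m - 70) + b*(12*m - 84) + 8*m - 32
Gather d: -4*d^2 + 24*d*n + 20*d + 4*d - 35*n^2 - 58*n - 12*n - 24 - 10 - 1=-4*d^2 + d*(24*n + 24) - 35*n^2 - 70*n - 35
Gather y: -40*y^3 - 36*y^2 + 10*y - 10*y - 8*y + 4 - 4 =-40*y^3 - 36*y^2 - 8*y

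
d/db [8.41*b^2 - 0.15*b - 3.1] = 16.82*b - 0.15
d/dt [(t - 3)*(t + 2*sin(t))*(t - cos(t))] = (t - 3)*(t + 2*sin(t))*(sin(t) + 1) + (t - 3)*(t - cos(t))*(2*cos(t) + 1) + (t + 2*sin(t))*(t - cos(t))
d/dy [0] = 0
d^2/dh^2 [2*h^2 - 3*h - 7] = 4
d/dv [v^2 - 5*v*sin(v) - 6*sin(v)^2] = -5*v*cos(v) + 2*v - 5*sin(v) - 6*sin(2*v)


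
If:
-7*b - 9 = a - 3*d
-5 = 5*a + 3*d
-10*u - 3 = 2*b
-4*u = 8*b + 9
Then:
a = -77/72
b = -13/12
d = 25/216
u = -1/12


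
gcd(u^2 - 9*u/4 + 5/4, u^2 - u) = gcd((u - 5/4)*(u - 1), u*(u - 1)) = u - 1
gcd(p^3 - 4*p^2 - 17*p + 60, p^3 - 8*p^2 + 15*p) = p^2 - 8*p + 15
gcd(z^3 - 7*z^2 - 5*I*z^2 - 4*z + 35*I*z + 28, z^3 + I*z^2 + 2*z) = z - I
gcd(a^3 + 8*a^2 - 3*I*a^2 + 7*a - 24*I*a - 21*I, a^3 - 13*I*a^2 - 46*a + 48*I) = a - 3*I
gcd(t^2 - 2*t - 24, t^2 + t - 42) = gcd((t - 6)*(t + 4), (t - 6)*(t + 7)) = t - 6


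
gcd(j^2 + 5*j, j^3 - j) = j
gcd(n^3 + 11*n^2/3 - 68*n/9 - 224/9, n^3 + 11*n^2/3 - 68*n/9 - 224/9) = n^3 + 11*n^2/3 - 68*n/9 - 224/9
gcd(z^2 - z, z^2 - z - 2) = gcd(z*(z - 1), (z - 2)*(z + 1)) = 1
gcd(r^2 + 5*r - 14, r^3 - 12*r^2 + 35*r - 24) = 1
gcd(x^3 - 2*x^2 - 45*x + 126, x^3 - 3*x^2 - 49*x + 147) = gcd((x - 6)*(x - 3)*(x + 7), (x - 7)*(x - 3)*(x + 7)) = x^2 + 4*x - 21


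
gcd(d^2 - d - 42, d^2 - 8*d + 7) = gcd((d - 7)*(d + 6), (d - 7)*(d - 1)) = d - 7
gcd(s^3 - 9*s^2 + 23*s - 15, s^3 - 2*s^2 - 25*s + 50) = s - 5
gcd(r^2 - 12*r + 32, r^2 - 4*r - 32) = r - 8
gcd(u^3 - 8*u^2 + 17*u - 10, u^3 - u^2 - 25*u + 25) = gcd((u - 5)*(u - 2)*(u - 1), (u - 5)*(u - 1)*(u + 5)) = u^2 - 6*u + 5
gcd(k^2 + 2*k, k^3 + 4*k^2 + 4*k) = k^2 + 2*k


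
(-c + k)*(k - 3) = -c*k + 3*c + k^2 - 3*k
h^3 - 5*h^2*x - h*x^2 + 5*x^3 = (h - 5*x)*(h - x)*(h + x)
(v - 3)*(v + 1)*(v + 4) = v^3 + 2*v^2 - 11*v - 12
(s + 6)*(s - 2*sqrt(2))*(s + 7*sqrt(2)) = s^3 + 6*s^2 + 5*sqrt(2)*s^2 - 28*s + 30*sqrt(2)*s - 168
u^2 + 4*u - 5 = (u - 1)*(u + 5)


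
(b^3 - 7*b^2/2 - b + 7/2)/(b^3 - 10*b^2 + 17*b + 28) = (2*b^2 - 9*b + 7)/(2*(b^2 - 11*b + 28))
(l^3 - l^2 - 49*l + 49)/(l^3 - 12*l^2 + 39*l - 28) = (l + 7)/(l - 4)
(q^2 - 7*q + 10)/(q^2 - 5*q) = (q - 2)/q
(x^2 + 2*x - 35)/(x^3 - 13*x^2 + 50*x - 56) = (x^2 + 2*x - 35)/(x^3 - 13*x^2 + 50*x - 56)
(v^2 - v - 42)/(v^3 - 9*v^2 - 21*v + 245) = (v + 6)/(v^2 - 2*v - 35)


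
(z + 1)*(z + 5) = z^2 + 6*z + 5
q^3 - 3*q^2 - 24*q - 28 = (q - 7)*(q + 2)^2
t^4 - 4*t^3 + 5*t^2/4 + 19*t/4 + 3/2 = (t - 3)*(t - 2)*(t + 1/2)^2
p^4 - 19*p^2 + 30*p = p*(p - 3)*(p - 2)*(p + 5)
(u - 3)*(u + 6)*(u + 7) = u^3 + 10*u^2 + 3*u - 126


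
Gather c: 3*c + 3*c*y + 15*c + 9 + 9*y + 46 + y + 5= c*(3*y + 18) + 10*y + 60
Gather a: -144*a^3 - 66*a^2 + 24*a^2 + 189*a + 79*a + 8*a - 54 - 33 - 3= -144*a^3 - 42*a^2 + 276*a - 90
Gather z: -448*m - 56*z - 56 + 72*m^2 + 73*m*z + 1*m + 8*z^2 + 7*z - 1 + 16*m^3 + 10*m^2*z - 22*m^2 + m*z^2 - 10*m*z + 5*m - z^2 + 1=16*m^3 + 50*m^2 - 442*m + z^2*(m + 7) + z*(10*m^2 + 63*m - 49) - 56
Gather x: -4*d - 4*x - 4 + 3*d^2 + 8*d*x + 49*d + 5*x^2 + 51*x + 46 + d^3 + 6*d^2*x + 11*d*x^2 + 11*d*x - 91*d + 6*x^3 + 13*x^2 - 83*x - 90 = d^3 + 3*d^2 - 46*d + 6*x^3 + x^2*(11*d + 18) + x*(6*d^2 + 19*d - 36) - 48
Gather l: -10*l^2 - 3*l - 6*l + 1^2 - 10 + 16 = -10*l^2 - 9*l + 7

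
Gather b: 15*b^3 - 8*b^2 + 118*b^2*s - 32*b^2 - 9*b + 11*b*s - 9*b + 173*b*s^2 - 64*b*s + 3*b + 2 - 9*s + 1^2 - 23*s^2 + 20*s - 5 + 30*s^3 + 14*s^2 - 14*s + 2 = 15*b^3 + b^2*(118*s - 40) + b*(173*s^2 - 53*s - 15) + 30*s^3 - 9*s^2 - 3*s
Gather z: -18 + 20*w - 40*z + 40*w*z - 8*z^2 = 20*w - 8*z^2 + z*(40*w - 40) - 18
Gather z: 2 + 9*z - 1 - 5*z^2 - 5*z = -5*z^2 + 4*z + 1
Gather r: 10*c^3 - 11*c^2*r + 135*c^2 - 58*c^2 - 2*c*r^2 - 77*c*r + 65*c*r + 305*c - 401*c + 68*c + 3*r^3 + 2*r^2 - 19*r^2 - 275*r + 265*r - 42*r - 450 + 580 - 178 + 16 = 10*c^3 + 77*c^2 - 28*c + 3*r^3 + r^2*(-2*c - 17) + r*(-11*c^2 - 12*c - 52) - 32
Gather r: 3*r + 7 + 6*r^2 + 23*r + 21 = 6*r^2 + 26*r + 28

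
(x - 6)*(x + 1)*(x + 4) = x^3 - x^2 - 26*x - 24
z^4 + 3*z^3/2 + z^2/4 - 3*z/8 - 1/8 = (z - 1/2)*(z + 1/2)^2*(z + 1)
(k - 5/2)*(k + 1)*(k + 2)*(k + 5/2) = k^4 + 3*k^3 - 17*k^2/4 - 75*k/4 - 25/2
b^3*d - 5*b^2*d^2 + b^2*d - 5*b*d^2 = b*(b - 5*d)*(b*d + d)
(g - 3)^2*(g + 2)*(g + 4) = g^4 - 19*g^2 + 6*g + 72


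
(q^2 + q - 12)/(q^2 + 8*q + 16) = (q - 3)/(q + 4)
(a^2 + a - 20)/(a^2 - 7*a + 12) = (a + 5)/(a - 3)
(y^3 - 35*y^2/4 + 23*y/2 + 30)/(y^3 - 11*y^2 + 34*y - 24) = (y + 5/4)/(y - 1)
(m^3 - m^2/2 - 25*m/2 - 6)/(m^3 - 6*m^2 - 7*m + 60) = (m + 1/2)/(m - 5)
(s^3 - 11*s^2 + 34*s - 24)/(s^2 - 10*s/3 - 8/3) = 3*(s^2 - 7*s + 6)/(3*s + 2)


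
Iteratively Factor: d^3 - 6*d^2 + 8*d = (d)*(d^2 - 6*d + 8) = d*(d - 2)*(d - 4)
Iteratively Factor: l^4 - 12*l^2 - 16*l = (l - 4)*(l^3 + 4*l^2 + 4*l) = l*(l - 4)*(l^2 + 4*l + 4) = l*(l - 4)*(l + 2)*(l + 2)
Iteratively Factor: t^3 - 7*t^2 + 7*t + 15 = (t - 5)*(t^2 - 2*t - 3) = (t - 5)*(t - 3)*(t + 1)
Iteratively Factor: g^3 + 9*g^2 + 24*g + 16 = (g + 1)*(g^2 + 8*g + 16) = (g + 1)*(g + 4)*(g + 4)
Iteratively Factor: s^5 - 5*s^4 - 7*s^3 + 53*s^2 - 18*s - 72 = (s - 3)*(s^4 - 2*s^3 - 13*s^2 + 14*s + 24) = (s - 4)*(s - 3)*(s^3 + 2*s^2 - 5*s - 6) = (s - 4)*(s - 3)*(s + 3)*(s^2 - s - 2) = (s - 4)*(s - 3)*(s + 1)*(s + 3)*(s - 2)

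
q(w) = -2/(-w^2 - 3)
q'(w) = -4*w/(-w^2 - 3)^2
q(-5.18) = 0.07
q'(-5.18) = 0.02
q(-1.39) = 0.41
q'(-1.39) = 0.23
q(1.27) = 0.43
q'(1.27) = -0.24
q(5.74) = 0.06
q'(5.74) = -0.02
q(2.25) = 0.25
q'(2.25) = -0.14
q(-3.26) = 0.15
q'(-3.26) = 0.07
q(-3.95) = 0.11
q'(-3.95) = 0.05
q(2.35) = 0.23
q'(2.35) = -0.13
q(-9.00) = 0.02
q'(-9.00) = 0.01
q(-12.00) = 0.01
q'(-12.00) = 0.00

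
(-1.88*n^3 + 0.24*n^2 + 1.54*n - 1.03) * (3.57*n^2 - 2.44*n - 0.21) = -6.7116*n^5 + 5.444*n^4 + 5.307*n^3 - 7.4851*n^2 + 2.1898*n + 0.2163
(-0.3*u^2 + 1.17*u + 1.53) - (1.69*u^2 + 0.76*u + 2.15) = -1.99*u^2 + 0.41*u - 0.62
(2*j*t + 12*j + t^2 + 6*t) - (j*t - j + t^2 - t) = j*t + 13*j + 7*t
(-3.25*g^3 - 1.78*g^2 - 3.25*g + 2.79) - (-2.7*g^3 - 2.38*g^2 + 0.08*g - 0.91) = -0.55*g^3 + 0.6*g^2 - 3.33*g + 3.7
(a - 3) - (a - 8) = 5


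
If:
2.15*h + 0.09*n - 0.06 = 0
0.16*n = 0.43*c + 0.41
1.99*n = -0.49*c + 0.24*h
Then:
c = -0.87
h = 0.02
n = 0.22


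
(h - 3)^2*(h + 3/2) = h^3 - 9*h^2/2 + 27/2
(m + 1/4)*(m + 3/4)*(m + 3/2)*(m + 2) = m^4 + 9*m^3/2 + 107*m^2/16 + 117*m/32 + 9/16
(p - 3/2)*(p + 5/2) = p^2 + p - 15/4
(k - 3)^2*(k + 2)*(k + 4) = k^4 - 19*k^2 + 6*k + 72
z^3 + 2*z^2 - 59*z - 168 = (z - 8)*(z + 3)*(z + 7)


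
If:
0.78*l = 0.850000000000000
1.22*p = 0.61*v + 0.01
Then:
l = 1.09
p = 0.5*v + 0.00819672131147541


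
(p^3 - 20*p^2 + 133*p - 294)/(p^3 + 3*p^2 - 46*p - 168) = (p^2 - 13*p + 42)/(p^2 + 10*p + 24)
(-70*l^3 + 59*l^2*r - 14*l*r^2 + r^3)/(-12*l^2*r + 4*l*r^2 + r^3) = (35*l^2 - 12*l*r + r^2)/(r*(6*l + r))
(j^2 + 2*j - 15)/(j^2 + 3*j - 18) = (j + 5)/(j + 6)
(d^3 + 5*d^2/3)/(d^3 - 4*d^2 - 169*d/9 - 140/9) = 3*d^2/(3*d^2 - 17*d - 28)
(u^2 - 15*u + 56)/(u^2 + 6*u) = (u^2 - 15*u + 56)/(u*(u + 6))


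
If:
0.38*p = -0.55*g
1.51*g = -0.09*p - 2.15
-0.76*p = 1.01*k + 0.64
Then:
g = -1.56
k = -2.33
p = 2.26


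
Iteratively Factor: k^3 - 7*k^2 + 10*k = (k)*(k^2 - 7*k + 10) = k*(k - 2)*(k - 5)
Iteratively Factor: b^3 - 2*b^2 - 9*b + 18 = (b + 3)*(b^2 - 5*b + 6) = (b - 2)*(b + 3)*(b - 3)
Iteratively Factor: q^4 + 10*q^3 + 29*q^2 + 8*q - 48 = (q + 4)*(q^3 + 6*q^2 + 5*q - 12) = (q + 4)^2*(q^2 + 2*q - 3) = (q - 1)*(q + 4)^2*(q + 3)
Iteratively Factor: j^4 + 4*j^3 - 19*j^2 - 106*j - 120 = (j + 3)*(j^3 + j^2 - 22*j - 40) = (j + 2)*(j + 3)*(j^2 - j - 20) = (j + 2)*(j + 3)*(j + 4)*(j - 5)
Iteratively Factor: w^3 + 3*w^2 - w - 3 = (w + 1)*(w^2 + 2*w - 3) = (w + 1)*(w + 3)*(w - 1)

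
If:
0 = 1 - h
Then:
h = 1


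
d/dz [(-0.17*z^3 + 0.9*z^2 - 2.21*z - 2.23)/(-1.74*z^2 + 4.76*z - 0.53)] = (0.2958*z^4 - 1.6184*z^3 + 0.7089*z^2 - 8.7144*z + 11.7861)/(3.0276*z^4 - 16.5648*z^3 + 24.502*z^2 - 5.0456*z + 0.2809)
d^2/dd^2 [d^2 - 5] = 2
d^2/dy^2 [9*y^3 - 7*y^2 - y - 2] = 54*y - 14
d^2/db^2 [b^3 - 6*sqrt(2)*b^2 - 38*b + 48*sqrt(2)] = 6*b - 12*sqrt(2)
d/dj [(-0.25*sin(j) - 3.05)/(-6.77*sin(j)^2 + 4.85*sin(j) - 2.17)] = (-1.6925*sin(j)^2 - 41.297*sin(j) + 15.335)*cos(j)/(45.8329*sin(j)^4 - 65.669*sin(j)^3 + 52.9043*sin(j)^2 - 21.049*sin(j) + 4.7089)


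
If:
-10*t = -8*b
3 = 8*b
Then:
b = 3/8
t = 3/10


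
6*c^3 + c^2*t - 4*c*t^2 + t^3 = (-3*c + t)*(-2*c + t)*(c + t)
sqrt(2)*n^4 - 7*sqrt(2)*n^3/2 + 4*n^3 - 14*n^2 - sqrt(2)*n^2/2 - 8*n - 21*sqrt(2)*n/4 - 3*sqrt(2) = (n - 4)*(n + sqrt(2)/2)*(n + 3*sqrt(2)/2)*(sqrt(2)*n + sqrt(2)/2)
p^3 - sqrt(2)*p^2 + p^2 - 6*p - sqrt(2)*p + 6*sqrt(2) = (p - 2)*(p + 3)*(p - sqrt(2))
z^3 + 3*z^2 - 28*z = z*(z - 4)*(z + 7)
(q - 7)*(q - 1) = q^2 - 8*q + 7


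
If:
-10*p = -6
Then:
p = 3/5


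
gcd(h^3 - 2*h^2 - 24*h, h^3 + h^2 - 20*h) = h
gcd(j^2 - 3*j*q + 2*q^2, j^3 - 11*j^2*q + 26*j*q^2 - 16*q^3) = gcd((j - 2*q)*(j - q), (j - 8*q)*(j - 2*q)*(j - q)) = j^2 - 3*j*q + 2*q^2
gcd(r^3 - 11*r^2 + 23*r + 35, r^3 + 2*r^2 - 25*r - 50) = r - 5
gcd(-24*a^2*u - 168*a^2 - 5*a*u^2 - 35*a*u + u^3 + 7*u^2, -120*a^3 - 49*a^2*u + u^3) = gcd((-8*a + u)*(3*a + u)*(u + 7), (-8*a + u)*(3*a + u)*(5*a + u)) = -24*a^2 - 5*a*u + u^2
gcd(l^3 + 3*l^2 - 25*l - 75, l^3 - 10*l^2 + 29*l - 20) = l - 5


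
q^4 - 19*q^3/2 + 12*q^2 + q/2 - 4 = (q - 8)*(q - 1)^2*(q + 1/2)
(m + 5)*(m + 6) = m^2 + 11*m + 30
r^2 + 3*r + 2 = (r + 1)*(r + 2)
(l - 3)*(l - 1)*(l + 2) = l^3 - 2*l^2 - 5*l + 6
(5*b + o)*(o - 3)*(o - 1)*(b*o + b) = 5*b^2*o^3 - 15*b^2*o^2 - 5*b^2*o + 15*b^2 + b*o^4 - 3*b*o^3 - b*o^2 + 3*b*o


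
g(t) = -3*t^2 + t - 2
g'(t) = 1 - 6*t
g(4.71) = -63.84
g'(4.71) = -27.26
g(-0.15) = -2.22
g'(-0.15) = 1.90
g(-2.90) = -30.13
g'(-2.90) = 18.40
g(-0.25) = -2.44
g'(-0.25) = 2.50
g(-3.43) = -40.72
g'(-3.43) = 21.58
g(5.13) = -75.82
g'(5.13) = -29.78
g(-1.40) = -9.28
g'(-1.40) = 9.40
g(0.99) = -3.95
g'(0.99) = -4.94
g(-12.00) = -446.00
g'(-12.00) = 73.00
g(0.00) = -2.00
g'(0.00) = 1.00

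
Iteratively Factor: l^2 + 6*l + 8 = (l + 4)*(l + 2)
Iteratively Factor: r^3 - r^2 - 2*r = (r + 1)*(r^2 - 2*r) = (r - 2)*(r + 1)*(r)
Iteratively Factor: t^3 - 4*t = (t - 2)*(t^2 + 2*t) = (t - 2)*(t + 2)*(t)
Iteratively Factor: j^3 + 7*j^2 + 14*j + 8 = (j + 1)*(j^2 + 6*j + 8) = (j + 1)*(j + 2)*(j + 4)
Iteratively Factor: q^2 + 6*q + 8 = (q + 4)*(q + 2)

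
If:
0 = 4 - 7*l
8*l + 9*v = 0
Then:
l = 4/7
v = -32/63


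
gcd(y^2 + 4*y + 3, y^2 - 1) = y + 1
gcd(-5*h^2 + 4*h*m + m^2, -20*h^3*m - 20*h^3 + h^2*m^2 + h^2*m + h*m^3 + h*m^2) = 5*h + m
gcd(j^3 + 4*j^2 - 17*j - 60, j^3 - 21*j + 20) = j^2 + j - 20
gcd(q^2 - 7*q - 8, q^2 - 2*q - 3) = q + 1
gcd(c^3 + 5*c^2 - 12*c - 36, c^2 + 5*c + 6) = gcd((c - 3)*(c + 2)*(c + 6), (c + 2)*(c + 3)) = c + 2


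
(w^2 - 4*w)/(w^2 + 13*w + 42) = w*(w - 4)/(w^2 + 13*w + 42)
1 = 1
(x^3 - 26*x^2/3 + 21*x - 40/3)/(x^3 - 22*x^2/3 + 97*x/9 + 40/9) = 3*(x - 1)/(3*x + 1)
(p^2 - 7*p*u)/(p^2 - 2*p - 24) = p*(-p + 7*u)/(-p^2 + 2*p + 24)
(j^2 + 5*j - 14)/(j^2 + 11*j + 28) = (j - 2)/(j + 4)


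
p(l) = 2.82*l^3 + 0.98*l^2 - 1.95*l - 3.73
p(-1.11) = -4.21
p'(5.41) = 256.26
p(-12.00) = -4712.17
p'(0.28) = -0.74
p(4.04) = 190.34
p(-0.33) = -3.08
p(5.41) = 460.92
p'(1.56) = 21.70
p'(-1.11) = 6.30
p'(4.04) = 144.05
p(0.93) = -2.43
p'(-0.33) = -1.68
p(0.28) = -4.14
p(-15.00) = -9271.48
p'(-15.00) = 1872.15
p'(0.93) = 7.19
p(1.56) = 6.32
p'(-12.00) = 1192.77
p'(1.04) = 9.24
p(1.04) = -1.53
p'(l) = 8.46*l^2 + 1.96*l - 1.95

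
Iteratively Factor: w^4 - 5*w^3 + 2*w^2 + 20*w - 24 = (w - 2)*(w^3 - 3*w^2 - 4*w + 12) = (w - 3)*(w - 2)*(w^2 - 4) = (w - 3)*(w - 2)*(w + 2)*(w - 2)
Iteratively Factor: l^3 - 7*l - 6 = (l - 3)*(l^2 + 3*l + 2) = (l - 3)*(l + 2)*(l + 1)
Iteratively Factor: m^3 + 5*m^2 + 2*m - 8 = (m - 1)*(m^2 + 6*m + 8) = (m - 1)*(m + 4)*(m + 2)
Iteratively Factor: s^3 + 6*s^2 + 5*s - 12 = (s + 4)*(s^2 + 2*s - 3) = (s - 1)*(s + 4)*(s + 3)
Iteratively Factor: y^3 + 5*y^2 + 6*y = (y + 3)*(y^2 + 2*y) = y*(y + 3)*(y + 2)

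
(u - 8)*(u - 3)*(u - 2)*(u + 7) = u^4 - 6*u^3 - 45*u^2 + 274*u - 336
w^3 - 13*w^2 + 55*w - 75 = (w - 5)^2*(w - 3)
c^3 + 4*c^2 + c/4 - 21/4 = (c - 1)*(c + 3/2)*(c + 7/2)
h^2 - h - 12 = (h - 4)*(h + 3)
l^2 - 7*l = l*(l - 7)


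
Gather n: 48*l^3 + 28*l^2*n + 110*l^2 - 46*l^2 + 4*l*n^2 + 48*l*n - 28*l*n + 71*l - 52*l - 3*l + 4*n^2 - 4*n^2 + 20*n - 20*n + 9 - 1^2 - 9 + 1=48*l^3 + 64*l^2 + 4*l*n^2 + 16*l + n*(28*l^2 + 20*l)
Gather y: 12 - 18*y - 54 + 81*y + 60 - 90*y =18 - 27*y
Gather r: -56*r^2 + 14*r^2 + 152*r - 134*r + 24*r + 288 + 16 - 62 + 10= -42*r^2 + 42*r + 252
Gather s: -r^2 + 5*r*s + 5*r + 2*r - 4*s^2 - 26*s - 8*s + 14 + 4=-r^2 + 7*r - 4*s^2 + s*(5*r - 34) + 18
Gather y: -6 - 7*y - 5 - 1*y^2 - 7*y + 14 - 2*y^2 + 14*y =3 - 3*y^2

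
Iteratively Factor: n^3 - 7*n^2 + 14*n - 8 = (n - 2)*(n^2 - 5*n + 4) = (n - 2)*(n - 1)*(n - 4)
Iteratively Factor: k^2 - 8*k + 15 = (k - 5)*(k - 3)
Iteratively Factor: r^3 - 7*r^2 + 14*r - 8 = (r - 2)*(r^2 - 5*r + 4) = (r - 2)*(r - 1)*(r - 4)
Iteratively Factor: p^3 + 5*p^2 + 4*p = (p + 4)*(p^2 + p) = p*(p + 4)*(p + 1)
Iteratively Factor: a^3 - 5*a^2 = (a - 5)*(a^2) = a*(a - 5)*(a)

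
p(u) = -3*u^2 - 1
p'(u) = -6*u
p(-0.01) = -1.00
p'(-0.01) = 0.06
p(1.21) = -5.39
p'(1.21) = -7.26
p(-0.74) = -2.64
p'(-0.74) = 4.44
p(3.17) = -31.15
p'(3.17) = -19.02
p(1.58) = -8.49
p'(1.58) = -9.48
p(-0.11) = -1.04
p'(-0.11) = 0.66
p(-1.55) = -8.21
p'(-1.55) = 9.30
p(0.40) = -1.48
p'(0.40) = -2.40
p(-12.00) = -433.00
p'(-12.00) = 72.00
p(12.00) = -433.00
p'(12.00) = -72.00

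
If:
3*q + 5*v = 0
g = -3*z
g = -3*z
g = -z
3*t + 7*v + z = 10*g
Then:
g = 0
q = -5*v/3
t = -7*v/3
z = 0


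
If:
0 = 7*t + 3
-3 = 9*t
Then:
No Solution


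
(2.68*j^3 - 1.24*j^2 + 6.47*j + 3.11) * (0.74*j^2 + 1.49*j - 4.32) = 1.9832*j^5 + 3.0756*j^4 - 8.6374*j^3 + 17.2985*j^2 - 23.3165*j - 13.4352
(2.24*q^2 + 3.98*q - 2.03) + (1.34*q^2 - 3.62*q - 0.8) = 3.58*q^2 + 0.36*q - 2.83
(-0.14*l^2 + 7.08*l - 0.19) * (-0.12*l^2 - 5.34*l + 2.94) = 0.0168*l^4 - 0.102*l^3 - 38.196*l^2 + 21.8298*l - 0.5586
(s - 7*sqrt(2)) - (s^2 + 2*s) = -s^2 - s - 7*sqrt(2)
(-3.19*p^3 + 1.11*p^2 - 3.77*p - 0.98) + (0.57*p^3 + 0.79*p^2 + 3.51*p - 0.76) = -2.62*p^3 + 1.9*p^2 - 0.26*p - 1.74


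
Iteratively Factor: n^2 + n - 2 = (n + 2)*(n - 1)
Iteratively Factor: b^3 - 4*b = (b)*(b^2 - 4) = b*(b - 2)*(b + 2)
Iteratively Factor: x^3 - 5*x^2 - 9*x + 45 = (x - 5)*(x^2 - 9) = (x - 5)*(x + 3)*(x - 3)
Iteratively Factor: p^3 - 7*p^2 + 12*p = (p)*(p^2 - 7*p + 12) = p*(p - 4)*(p - 3)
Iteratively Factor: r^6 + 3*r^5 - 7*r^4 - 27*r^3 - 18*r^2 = (r)*(r^5 + 3*r^4 - 7*r^3 - 27*r^2 - 18*r) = r*(r + 3)*(r^4 - 7*r^2 - 6*r) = r*(r + 1)*(r + 3)*(r^3 - r^2 - 6*r) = r*(r + 1)*(r + 2)*(r + 3)*(r^2 - 3*r) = r^2*(r + 1)*(r + 2)*(r + 3)*(r - 3)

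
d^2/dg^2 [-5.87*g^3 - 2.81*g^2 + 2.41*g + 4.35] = -35.22*g - 5.62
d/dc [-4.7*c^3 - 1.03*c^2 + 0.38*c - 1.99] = -14.1*c^2 - 2.06*c + 0.38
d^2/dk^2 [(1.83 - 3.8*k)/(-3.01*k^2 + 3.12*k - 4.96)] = ((34.7286 - 68.628*k)*(3.01*k^2 - 3.12*k + 4.96) + (3.8*k - 1.83)*(6.02*k - 3.12)*(12.04*k - 6.24))/(3.01*k^2 - 3.12*k + 4.96)^3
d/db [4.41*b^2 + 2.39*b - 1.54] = 8.82*b + 2.39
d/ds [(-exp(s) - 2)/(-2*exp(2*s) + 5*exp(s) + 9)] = (-(exp(s) + 2)*(4*exp(s) - 5) + 2*exp(2*s) - 5*exp(s) - 9)*exp(s)/(-2*exp(2*s) + 5*exp(s) + 9)^2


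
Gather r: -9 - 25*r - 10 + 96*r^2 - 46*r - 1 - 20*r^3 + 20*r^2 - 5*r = -20*r^3 + 116*r^2 - 76*r - 20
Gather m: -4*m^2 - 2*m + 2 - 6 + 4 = -4*m^2 - 2*m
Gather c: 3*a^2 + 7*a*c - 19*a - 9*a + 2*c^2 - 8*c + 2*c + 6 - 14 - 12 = 3*a^2 - 28*a + 2*c^2 + c*(7*a - 6) - 20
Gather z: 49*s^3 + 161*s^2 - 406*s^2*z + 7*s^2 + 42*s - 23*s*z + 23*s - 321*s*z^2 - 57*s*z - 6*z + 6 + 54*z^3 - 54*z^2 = 49*s^3 + 168*s^2 + 65*s + 54*z^3 + z^2*(-321*s - 54) + z*(-406*s^2 - 80*s - 6) + 6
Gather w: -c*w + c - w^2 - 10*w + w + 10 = c - w^2 + w*(-c - 9) + 10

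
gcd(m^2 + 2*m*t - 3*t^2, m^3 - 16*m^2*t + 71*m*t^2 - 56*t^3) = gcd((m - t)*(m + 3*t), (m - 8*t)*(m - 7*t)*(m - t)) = -m + t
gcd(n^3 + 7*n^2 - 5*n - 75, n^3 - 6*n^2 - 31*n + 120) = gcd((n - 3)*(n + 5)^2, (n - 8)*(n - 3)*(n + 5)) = n^2 + 2*n - 15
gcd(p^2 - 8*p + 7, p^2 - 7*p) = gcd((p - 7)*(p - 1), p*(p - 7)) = p - 7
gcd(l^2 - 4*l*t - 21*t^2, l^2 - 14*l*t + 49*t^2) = -l + 7*t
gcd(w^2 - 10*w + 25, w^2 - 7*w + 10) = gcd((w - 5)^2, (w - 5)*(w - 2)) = w - 5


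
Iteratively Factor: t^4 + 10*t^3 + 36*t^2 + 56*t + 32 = (t + 4)*(t^3 + 6*t^2 + 12*t + 8) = (t + 2)*(t + 4)*(t^2 + 4*t + 4) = (t + 2)^2*(t + 4)*(t + 2)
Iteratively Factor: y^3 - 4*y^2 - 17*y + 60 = (y - 3)*(y^2 - y - 20) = (y - 5)*(y - 3)*(y + 4)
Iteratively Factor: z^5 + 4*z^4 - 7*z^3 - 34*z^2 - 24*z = (z)*(z^4 + 4*z^3 - 7*z^2 - 34*z - 24) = z*(z - 3)*(z^3 + 7*z^2 + 14*z + 8) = z*(z - 3)*(z + 1)*(z^2 + 6*z + 8) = z*(z - 3)*(z + 1)*(z + 4)*(z + 2)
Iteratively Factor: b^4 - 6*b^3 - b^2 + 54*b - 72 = (b - 4)*(b^3 - 2*b^2 - 9*b + 18) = (b - 4)*(b - 3)*(b^2 + b - 6) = (b - 4)*(b - 3)*(b + 3)*(b - 2)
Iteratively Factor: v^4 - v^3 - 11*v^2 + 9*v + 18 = (v + 1)*(v^3 - 2*v^2 - 9*v + 18) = (v + 1)*(v + 3)*(v^2 - 5*v + 6) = (v - 2)*(v + 1)*(v + 3)*(v - 3)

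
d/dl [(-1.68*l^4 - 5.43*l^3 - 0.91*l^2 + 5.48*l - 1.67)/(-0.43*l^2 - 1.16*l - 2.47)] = (1.4448*l^5 + 8.1813*l^4 + 29.196*l^3 + 43.6483*l^2 + 3.0592*l - 15.4728)/(0.1849*l^4 + 0.9976*l^3 + 3.4698*l^2 + 5.7304*l + 6.1009)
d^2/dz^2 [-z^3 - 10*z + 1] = -6*z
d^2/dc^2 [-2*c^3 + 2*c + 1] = -12*c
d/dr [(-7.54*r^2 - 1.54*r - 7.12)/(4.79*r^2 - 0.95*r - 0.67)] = (14.5396*r^2 + 78.3132*r - 5.7322)/(22.9441*r^4 - 9.101*r^3 - 5.5161*r^2 + 1.273*r + 0.4489)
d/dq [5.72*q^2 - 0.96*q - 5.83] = 11.44*q - 0.96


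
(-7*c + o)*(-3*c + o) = 21*c^2 - 10*c*o + o^2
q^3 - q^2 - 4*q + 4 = (q - 2)*(q - 1)*(q + 2)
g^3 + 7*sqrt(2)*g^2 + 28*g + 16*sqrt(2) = (g + sqrt(2))*(g + 2*sqrt(2))*(g + 4*sqrt(2))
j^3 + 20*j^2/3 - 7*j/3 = j*(j - 1/3)*(j + 7)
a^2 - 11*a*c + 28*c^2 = (a - 7*c)*(a - 4*c)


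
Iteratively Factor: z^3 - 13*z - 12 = (z + 3)*(z^2 - 3*z - 4) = (z - 4)*(z + 3)*(z + 1)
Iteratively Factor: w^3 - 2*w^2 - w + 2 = (w + 1)*(w^2 - 3*w + 2) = (w - 2)*(w + 1)*(w - 1)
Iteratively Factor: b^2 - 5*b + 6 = (b - 3)*(b - 2)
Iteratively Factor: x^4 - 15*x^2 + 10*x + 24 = (x + 1)*(x^3 - x^2 - 14*x + 24) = (x + 1)*(x + 4)*(x^2 - 5*x + 6) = (x - 2)*(x + 1)*(x + 4)*(x - 3)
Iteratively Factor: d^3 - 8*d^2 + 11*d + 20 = (d - 4)*(d^2 - 4*d - 5) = (d - 4)*(d + 1)*(d - 5)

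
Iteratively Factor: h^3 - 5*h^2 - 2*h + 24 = (h - 4)*(h^2 - h - 6) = (h - 4)*(h + 2)*(h - 3)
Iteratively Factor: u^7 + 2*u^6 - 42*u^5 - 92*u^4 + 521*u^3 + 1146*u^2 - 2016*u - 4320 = (u + 2)*(u^6 - 42*u^4 - 8*u^3 + 537*u^2 + 72*u - 2160) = (u + 2)*(u + 4)*(u^5 - 4*u^4 - 26*u^3 + 96*u^2 + 153*u - 540) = (u + 2)*(u + 4)^2*(u^4 - 8*u^3 + 6*u^2 + 72*u - 135) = (u - 3)*(u + 2)*(u + 4)^2*(u^3 - 5*u^2 - 9*u + 45) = (u - 5)*(u - 3)*(u + 2)*(u + 4)^2*(u^2 - 9) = (u - 5)*(u - 3)*(u + 2)*(u + 3)*(u + 4)^2*(u - 3)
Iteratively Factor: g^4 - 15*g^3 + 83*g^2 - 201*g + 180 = (g - 3)*(g^3 - 12*g^2 + 47*g - 60) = (g - 5)*(g - 3)*(g^2 - 7*g + 12) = (g - 5)*(g - 3)^2*(g - 4)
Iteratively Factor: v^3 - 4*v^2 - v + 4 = (v + 1)*(v^2 - 5*v + 4) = (v - 4)*(v + 1)*(v - 1)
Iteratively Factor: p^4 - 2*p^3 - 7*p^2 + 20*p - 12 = (p + 3)*(p^3 - 5*p^2 + 8*p - 4) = (p - 2)*(p + 3)*(p^2 - 3*p + 2) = (p - 2)^2*(p + 3)*(p - 1)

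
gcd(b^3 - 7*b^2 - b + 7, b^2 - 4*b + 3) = b - 1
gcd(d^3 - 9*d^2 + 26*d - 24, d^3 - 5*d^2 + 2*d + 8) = d^2 - 6*d + 8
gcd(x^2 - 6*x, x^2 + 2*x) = x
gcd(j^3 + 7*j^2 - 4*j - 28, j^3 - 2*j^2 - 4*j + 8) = j^2 - 4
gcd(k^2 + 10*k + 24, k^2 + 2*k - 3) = 1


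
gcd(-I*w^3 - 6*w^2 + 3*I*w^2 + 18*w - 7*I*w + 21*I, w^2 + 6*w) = 1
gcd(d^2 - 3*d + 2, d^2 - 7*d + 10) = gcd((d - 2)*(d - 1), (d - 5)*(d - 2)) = d - 2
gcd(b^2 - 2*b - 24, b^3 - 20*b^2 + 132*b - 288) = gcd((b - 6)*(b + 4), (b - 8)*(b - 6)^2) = b - 6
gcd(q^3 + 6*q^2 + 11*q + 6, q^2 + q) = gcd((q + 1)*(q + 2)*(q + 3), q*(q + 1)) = q + 1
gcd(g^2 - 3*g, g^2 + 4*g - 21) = g - 3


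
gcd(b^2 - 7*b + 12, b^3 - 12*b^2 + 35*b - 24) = b - 3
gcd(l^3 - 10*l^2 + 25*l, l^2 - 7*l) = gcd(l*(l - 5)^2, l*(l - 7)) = l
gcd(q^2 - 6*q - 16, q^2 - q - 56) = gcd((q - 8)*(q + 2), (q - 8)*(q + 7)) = q - 8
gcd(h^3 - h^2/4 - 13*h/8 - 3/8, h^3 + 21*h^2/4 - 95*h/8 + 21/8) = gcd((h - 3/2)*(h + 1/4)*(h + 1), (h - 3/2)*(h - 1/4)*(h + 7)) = h - 3/2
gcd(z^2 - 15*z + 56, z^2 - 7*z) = z - 7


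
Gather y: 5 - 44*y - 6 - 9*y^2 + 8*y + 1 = -9*y^2 - 36*y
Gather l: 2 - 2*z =2 - 2*z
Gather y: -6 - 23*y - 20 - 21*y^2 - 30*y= -21*y^2 - 53*y - 26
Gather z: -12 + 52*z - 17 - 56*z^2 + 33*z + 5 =-56*z^2 + 85*z - 24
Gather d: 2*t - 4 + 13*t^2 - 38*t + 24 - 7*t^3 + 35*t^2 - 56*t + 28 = -7*t^3 + 48*t^2 - 92*t + 48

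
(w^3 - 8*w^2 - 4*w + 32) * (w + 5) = w^4 - 3*w^3 - 44*w^2 + 12*w + 160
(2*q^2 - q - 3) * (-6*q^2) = -12*q^4 + 6*q^3 + 18*q^2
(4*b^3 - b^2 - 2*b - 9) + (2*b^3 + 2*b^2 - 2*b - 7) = 6*b^3 + b^2 - 4*b - 16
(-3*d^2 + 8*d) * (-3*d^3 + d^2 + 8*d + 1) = 9*d^5 - 27*d^4 - 16*d^3 + 61*d^2 + 8*d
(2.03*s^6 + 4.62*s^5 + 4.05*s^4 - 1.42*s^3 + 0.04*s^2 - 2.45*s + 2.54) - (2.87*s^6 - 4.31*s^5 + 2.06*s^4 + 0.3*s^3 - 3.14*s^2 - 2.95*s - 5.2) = -0.84*s^6 + 8.93*s^5 + 1.99*s^4 - 1.72*s^3 + 3.18*s^2 + 0.5*s + 7.74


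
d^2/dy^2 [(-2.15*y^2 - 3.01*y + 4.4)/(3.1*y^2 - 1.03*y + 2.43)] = (2.8421709430404e-14*y^4 - 71.5821*y^3 + 350.8797*y^2 + 51.75078*y - 97.413008)/(29.791*y^6 - 29.6949*y^5 + 79.92327*y^4 - 47.646667*y^3 + 62.649531*y^2 - 18.246141*y + 14.348907)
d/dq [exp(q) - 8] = exp(q)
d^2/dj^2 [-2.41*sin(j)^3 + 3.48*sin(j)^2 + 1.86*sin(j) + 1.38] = -0.0524999999999984*sin(j) - 5.4225*sin(3*j) + 6.96*cos(2*j)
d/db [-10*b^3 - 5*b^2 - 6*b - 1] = -30*b^2 - 10*b - 6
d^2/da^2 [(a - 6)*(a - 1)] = 2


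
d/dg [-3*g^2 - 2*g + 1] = -6*g - 2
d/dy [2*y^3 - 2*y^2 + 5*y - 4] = 6*y^2 - 4*y + 5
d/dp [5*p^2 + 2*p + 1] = 10*p + 2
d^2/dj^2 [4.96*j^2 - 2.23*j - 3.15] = 9.92000000000000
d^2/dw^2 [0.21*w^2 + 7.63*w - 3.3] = 0.420000000000000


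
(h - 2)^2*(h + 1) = h^3 - 3*h^2 + 4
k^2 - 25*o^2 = (k - 5*o)*(k + 5*o)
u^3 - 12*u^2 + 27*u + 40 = (u - 8)*(u - 5)*(u + 1)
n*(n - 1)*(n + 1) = n^3 - n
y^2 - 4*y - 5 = (y - 5)*(y + 1)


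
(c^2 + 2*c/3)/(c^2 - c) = (c + 2/3)/(c - 1)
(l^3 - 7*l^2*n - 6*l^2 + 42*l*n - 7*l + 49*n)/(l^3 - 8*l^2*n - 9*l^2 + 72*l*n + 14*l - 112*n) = (l^2 - 7*l*n + l - 7*n)/(l^2 - 8*l*n - 2*l + 16*n)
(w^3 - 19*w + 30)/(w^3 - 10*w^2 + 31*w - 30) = (w + 5)/(w - 5)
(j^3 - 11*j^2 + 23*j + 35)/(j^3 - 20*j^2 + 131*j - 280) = (j + 1)/(j - 8)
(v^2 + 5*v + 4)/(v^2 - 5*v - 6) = (v + 4)/(v - 6)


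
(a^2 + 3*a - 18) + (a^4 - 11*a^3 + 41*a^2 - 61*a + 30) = a^4 - 11*a^3 + 42*a^2 - 58*a + 12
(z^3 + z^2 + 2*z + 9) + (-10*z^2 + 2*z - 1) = z^3 - 9*z^2 + 4*z + 8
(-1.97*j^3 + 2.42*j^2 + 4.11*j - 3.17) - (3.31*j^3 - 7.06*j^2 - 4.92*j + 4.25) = -5.28*j^3 + 9.48*j^2 + 9.03*j - 7.42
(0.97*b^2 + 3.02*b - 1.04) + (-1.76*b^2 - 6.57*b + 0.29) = -0.79*b^2 - 3.55*b - 0.75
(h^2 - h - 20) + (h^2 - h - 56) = 2*h^2 - 2*h - 76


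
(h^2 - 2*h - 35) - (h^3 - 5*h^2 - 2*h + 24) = -h^3 + 6*h^2 - 59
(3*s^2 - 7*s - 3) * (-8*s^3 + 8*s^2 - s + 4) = -24*s^5 + 80*s^4 - 35*s^3 - 5*s^2 - 25*s - 12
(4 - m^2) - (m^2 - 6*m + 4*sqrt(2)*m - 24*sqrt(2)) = -2*m^2 - 4*sqrt(2)*m + 6*m + 4 + 24*sqrt(2)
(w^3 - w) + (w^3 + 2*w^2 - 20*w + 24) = 2*w^3 + 2*w^2 - 21*w + 24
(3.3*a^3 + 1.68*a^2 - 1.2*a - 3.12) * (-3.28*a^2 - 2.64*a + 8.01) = -10.824*a^5 - 14.2224*a^4 + 25.9338*a^3 + 26.8584*a^2 - 1.3752*a - 24.9912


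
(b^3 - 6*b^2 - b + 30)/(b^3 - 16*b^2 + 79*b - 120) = (b + 2)/(b - 8)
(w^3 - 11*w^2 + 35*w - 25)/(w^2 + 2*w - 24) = (w^3 - 11*w^2 + 35*w - 25)/(w^2 + 2*w - 24)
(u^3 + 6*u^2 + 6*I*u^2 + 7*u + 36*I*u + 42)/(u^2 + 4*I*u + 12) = (u^3 + 6*u^2*(1 + I) + u*(7 + 36*I) + 42)/(u^2 + 4*I*u + 12)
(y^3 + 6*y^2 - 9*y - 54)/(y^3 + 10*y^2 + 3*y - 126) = (y + 3)/(y + 7)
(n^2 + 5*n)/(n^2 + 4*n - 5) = n/(n - 1)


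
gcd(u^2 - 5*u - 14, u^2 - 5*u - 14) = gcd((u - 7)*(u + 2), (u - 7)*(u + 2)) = u^2 - 5*u - 14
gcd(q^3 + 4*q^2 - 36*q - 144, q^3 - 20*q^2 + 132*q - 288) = q - 6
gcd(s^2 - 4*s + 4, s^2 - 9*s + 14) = s - 2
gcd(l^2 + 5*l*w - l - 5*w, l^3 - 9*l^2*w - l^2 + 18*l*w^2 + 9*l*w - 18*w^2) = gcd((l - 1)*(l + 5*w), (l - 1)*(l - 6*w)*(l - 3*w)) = l - 1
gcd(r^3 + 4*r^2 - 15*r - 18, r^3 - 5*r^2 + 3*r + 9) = r^2 - 2*r - 3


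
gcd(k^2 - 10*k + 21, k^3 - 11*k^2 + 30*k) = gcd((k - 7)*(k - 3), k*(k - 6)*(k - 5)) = 1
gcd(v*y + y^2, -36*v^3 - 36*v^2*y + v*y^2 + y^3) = v + y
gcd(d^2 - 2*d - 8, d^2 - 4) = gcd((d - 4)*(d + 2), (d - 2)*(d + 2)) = d + 2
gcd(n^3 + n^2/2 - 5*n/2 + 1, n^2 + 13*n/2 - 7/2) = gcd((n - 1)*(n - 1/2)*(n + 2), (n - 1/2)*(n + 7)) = n - 1/2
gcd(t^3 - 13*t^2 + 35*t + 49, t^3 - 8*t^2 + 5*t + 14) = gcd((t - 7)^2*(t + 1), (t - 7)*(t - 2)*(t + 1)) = t^2 - 6*t - 7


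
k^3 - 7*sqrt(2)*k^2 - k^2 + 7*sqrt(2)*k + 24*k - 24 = (k - 1)*(k - 4*sqrt(2))*(k - 3*sqrt(2))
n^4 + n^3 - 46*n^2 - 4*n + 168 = (n - 6)*(n - 2)*(n + 2)*(n + 7)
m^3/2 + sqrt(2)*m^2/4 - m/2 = m*(m/2 + sqrt(2)/2)*(m - sqrt(2)/2)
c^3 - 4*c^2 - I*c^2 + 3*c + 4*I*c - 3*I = (c - 3)*(c - 1)*(c - I)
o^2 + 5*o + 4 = (o + 1)*(o + 4)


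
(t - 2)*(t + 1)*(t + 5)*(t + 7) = t^4 + 11*t^3 + 21*t^2 - 59*t - 70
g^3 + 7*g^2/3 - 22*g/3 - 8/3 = (g - 2)*(g + 1/3)*(g + 4)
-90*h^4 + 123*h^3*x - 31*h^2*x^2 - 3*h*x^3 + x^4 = (-5*h + x)*(-3*h + x)*(-h + x)*(6*h + x)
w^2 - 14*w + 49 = (w - 7)^2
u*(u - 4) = u^2 - 4*u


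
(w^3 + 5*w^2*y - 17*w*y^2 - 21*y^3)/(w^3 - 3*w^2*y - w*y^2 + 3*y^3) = (-w - 7*y)/(-w + y)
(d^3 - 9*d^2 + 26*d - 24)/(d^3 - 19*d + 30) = (d - 4)/(d + 5)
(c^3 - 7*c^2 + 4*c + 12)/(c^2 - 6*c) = c - 1 - 2/c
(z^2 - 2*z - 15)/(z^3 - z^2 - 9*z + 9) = (z - 5)/(z^2 - 4*z + 3)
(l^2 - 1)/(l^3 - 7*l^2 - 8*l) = (l - 1)/(l*(l - 8))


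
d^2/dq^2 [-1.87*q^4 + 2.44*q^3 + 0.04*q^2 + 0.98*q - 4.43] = -22.44*q^2 + 14.64*q + 0.08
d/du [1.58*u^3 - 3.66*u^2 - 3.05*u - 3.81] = 4.74*u^2 - 7.32*u - 3.05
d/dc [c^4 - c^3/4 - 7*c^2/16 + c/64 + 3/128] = 4*c^3 - 3*c^2/4 - 7*c/8 + 1/64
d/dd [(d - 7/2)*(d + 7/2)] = 2*d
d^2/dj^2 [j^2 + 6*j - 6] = 2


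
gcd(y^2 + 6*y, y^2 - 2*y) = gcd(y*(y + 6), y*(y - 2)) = y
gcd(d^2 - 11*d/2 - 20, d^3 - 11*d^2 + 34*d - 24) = 1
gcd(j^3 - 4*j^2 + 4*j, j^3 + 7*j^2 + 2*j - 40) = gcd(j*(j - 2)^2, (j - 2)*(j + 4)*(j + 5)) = j - 2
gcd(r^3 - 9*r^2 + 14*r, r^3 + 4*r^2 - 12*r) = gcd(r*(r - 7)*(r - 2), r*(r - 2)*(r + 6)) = r^2 - 2*r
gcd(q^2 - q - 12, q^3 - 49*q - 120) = q + 3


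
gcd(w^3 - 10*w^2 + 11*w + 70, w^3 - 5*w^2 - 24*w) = 1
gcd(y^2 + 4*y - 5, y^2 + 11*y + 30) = y + 5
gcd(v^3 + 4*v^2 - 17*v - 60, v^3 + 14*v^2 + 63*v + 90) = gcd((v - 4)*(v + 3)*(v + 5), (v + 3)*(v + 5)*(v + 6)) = v^2 + 8*v + 15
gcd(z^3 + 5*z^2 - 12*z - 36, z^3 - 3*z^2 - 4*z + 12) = z^2 - z - 6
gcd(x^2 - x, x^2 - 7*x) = x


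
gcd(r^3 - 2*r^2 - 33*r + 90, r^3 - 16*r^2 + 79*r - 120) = r^2 - 8*r + 15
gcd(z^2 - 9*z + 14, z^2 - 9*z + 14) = z^2 - 9*z + 14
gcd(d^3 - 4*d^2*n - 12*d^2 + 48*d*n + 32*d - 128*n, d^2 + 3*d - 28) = d - 4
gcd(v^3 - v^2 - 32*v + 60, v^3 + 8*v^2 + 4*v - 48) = v^2 + 4*v - 12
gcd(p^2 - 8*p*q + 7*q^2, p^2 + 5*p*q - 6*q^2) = p - q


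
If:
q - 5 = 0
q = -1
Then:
No Solution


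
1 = 1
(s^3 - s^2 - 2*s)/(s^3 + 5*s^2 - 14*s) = (s + 1)/(s + 7)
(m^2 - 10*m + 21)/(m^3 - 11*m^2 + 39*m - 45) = (m - 7)/(m^2 - 8*m + 15)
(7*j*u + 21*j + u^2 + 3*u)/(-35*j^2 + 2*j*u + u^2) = (u + 3)/(-5*j + u)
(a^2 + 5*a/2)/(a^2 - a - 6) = a*(2*a + 5)/(2*(a^2 - a - 6))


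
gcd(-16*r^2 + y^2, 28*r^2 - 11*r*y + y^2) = -4*r + y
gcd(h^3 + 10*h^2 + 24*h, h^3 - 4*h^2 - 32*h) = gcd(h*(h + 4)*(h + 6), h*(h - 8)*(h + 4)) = h^2 + 4*h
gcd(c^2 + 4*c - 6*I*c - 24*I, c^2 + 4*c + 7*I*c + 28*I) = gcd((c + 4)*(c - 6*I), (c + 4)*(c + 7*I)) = c + 4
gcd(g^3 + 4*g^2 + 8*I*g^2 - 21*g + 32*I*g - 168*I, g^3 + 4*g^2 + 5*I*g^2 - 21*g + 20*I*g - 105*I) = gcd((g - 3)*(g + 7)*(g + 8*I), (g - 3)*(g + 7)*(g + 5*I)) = g^2 + 4*g - 21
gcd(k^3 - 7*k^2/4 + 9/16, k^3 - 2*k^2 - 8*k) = 1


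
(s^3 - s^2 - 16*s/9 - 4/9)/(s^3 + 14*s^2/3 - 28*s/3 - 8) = (s + 1/3)/(s + 6)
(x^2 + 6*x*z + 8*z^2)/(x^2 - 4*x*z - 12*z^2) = (x + 4*z)/(x - 6*z)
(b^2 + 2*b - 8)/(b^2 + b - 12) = (b - 2)/(b - 3)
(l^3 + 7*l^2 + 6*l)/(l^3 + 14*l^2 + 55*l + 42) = l/(l + 7)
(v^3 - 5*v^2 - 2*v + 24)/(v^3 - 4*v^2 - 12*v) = (v^2 - 7*v + 12)/(v*(v - 6))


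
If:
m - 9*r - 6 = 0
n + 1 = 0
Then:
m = 9*r + 6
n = -1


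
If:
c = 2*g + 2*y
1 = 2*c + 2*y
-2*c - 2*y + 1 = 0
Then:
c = 1/2 - y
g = 1/4 - 3*y/2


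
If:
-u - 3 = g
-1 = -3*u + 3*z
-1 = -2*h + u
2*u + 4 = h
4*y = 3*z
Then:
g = -2/3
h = -2/3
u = -7/3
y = -2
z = -8/3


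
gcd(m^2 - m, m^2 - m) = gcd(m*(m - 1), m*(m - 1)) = m^2 - m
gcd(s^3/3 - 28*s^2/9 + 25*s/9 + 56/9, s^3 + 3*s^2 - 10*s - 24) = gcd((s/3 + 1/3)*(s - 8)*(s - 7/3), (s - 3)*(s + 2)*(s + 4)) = 1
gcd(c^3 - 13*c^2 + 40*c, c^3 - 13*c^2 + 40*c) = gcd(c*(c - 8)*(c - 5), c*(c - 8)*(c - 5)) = c^3 - 13*c^2 + 40*c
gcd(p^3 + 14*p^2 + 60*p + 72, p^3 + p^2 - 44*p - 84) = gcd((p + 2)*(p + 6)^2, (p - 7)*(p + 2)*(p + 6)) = p^2 + 8*p + 12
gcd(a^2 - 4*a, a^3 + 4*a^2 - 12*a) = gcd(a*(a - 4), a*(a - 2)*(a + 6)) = a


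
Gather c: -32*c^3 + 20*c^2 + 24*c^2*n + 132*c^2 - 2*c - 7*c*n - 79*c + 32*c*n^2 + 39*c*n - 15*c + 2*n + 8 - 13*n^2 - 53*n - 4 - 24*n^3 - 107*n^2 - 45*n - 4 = -32*c^3 + c^2*(24*n + 152) + c*(32*n^2 + 32*n - 96) - 24*n^3 - 120*n^2 - 96*n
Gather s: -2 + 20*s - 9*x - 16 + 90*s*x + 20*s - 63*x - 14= s*(90*x + 40) - 72*x - 32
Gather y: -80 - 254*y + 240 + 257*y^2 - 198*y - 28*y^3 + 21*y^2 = -28*y^3 + 278*y^2 - 452*y + 160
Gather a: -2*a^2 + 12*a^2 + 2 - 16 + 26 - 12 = 10*a^2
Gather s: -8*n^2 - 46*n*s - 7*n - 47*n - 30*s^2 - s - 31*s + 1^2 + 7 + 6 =-8*n^2 - 54*n - 30*s^2 + s*(-46*n - 32) + 14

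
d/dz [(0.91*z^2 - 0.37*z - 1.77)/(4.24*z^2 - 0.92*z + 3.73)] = (0.7316*z^2 + 21.7982*z - 3.0085)/(17.9776*z^4 - 7.8016*z^3 + 32.4768*z^2 - 6.8632*z + 13.9129)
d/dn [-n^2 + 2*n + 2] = 2 - 2*n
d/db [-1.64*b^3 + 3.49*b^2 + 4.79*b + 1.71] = -4.92*b^2 + 6.98*b + 4.79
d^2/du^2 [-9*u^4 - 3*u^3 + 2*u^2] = -108*u^2 - 18*u + 4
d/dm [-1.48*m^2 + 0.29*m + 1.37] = 0.29 - 2.96*m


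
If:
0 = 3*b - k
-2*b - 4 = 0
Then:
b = -2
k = -6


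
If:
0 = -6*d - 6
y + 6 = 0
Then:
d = -1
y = -6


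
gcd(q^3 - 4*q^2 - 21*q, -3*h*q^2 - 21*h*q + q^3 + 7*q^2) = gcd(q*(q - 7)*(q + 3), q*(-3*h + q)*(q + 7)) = q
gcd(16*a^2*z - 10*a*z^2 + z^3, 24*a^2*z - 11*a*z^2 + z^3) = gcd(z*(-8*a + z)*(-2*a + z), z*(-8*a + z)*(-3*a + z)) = -8*a*z + z^2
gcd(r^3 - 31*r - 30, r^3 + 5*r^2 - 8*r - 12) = r + 1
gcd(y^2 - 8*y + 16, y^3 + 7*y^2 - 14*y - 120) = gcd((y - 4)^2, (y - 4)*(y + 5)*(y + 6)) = y - 4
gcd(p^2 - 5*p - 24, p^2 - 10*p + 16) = p - 8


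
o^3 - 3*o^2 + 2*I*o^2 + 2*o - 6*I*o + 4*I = (o - 2)*(o - 1)*(o + 2*I)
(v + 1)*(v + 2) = v^2 + 3*v + 2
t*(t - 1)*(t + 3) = t^3 + 2*t^2 - 3*t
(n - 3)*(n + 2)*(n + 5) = n^3 + 4*n^2 - 11*n - 30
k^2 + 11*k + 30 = (k + 5)*(k + 6)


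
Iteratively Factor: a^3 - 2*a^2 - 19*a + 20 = (a - 5)*(a^2 + 3*a - 4) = (a - 5)*(a - 1)*(a + 4)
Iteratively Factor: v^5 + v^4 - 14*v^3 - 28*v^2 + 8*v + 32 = (v + 2)*(v^4 - v^3 - 12*v^2 - 4*v + 16) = (v - 4)*(v + 2)*(v^3 + 3*v^2 - 4) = (v - 4)*(v + 2)^2*(v^2 + v - 2) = (v - 4)*(v + 2)^3*(v - 1)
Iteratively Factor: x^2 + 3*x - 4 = (x + 4)*(x - 1)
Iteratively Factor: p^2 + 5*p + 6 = (p + 3)*(p + 2)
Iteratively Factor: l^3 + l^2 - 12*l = (l)*(l^2 + l - 12) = l*(l - 3)*(l + 4)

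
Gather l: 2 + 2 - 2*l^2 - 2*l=-2*l^2 - 2*l + 4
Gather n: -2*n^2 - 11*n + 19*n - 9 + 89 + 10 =-2*n^2 + 8*n + 90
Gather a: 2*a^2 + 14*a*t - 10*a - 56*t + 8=2*a^2 + a*(14*t - 10) - 56*t + 8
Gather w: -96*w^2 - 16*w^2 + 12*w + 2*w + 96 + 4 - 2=-112*w^2 + 14*w + 98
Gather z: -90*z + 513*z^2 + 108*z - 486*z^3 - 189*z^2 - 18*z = -486*z^3 + 324*z^2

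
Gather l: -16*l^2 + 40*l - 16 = -16*l^2 + 40*l - 16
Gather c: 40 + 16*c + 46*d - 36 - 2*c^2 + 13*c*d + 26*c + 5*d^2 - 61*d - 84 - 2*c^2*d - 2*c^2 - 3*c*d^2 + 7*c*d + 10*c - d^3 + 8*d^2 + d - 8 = c^2*(-2*d - 4) + c*(-3*d^2 + 20*d + 52) - d^3 + 13*d^2 - 14*d - 88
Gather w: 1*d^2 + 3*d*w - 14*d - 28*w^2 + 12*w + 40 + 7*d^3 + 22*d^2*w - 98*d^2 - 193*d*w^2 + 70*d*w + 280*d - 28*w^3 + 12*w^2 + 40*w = 7*d^3 - 97*d^2 + 266*d - 28*w^3 + w^2*(-193*d - 16) + w*(22*d^2 + 73*d + 52) + 40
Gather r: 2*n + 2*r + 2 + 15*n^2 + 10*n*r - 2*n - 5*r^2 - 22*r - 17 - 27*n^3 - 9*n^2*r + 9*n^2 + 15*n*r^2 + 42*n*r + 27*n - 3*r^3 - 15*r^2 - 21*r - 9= -27*n^3 + 24*n^2 + 27*n - 3*r^3 + r^2*(15*n - 20) + r*(-9*n^2 + 52*n - 41) - 24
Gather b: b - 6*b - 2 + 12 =10 - 5*b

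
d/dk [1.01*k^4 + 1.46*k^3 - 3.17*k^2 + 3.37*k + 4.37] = 4.04*k^3 + 4.38*k^2 - 6.34*k + 3.37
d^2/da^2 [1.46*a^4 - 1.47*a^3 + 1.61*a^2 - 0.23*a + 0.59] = 17.52*a^2 - 8.82*a + 3.22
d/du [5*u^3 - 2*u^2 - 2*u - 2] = 15*u^2 - 4*u - 2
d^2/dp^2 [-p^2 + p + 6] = -2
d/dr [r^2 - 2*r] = 2*r - 2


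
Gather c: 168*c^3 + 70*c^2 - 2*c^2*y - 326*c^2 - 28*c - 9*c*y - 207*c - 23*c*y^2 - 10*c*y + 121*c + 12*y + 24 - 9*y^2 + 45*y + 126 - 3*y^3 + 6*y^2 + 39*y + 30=168*c^3 + c^2*(-2*y - 256) + c*(-23*y^2 - 19*y - 114) - 3*y^3 - 3*y^2 + 96*y + 180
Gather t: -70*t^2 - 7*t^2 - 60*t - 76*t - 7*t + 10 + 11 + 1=-77*t^2 - 143*t + 22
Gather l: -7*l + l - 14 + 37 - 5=18 - 6*l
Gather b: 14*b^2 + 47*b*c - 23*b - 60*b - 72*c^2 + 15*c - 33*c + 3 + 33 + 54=14*b^2 + b*(47*c - 83) - 72*c^2 - 18*c + 90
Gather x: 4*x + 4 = 4*x + 4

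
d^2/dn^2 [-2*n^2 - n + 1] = -4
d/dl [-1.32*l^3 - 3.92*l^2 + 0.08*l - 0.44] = -3.96*l^2 - 7.84*l + 0.08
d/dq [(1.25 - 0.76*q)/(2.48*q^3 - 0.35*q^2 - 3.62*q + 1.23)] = (3.7696*q^3 - 9.566*q^2 + 0.875*q + 3.5902)/(6.1504*q^6 - 1.736*q^5 - 17.8327*q^4 + 8.6348*q^3 + 12.2434*q^2 - 8.9052*q + 1.5129)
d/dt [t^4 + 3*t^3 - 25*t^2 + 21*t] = 4*t^3 + 9*t^2 - 50*t + 21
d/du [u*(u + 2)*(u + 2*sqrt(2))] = 3*u^2 + 4*u + 4*sqrt(2)*u + 4*sqrt(2)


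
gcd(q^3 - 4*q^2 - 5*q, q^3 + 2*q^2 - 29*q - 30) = q^2 - 4*q - 5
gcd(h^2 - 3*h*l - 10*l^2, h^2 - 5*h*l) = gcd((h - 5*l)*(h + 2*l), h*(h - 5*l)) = h - 5*l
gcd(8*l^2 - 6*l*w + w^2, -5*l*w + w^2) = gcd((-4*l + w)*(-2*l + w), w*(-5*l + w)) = 1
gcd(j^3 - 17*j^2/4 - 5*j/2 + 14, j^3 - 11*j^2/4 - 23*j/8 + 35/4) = j^2 - j/4 - 7/2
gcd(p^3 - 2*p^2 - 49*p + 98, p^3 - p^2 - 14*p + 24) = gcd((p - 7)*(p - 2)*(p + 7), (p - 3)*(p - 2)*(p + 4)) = p - 2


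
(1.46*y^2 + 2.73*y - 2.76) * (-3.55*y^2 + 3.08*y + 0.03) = -5.183*y^4 - 5.1947*y^3 + 18.2502*y^2 - 8.4189*y - 0.0828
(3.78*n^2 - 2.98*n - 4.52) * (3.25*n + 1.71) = 12.285*n^3 - 3.2212*n^2 - 19.7858*n - 7.7292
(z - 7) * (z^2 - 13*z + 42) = z^3 - 20*z^2 + 133*z - 294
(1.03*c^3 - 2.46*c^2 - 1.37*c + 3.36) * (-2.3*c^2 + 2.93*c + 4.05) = -2.369*c^5 + 8.6759*c^4 + 0.114699999999999*c^3 - 21.7051*c^2 + 4.2963*c + 13.608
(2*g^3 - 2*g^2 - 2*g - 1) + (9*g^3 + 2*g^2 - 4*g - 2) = 11*g^3 - 6*g - 3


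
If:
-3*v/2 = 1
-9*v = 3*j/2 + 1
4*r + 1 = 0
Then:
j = 10/3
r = -1/4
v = -2/3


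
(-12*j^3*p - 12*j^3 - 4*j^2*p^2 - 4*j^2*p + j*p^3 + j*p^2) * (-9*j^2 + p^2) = 108*j^5*p + 108*j^5 + 36*j^4*p^2 + 36*j^4*p - 21*j^3*p^3 - 21*j^3*p^2 - 4*j^2*p^4 - 4*j^2*p^3 + j*p^5 + j*p^4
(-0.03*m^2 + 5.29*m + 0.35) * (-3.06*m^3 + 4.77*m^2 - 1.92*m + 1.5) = 0.0918*m^5 - 16.3305*m^4 + 24.2199*m^3 - 8.5323*m^2 + 7.263*m + 0.525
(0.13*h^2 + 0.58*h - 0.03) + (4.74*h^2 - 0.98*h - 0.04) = 4.87*h^2 - 0.4*h - 0.07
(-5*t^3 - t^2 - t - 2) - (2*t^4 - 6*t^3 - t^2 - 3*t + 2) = -2*t^4 + t^3 + 2*t - 4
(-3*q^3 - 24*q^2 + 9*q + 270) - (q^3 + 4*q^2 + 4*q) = -4*q^3 - 28*q^2 + 5*q + 270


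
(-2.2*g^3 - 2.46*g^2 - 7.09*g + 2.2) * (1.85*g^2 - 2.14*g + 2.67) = -4.07*g^5 + 0.157000000000001*g^4 - 13.7261*g^3 + 12.6744*g^2 - 23.6383*g + 5.874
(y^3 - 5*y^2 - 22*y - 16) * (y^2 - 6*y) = y^5 - 11*y^4 + 8*y^3 + 116*y^2 + 96*y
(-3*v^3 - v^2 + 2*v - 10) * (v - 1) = -3*v^4 + 2*v^3 + 3*v^2 - 12*v + 10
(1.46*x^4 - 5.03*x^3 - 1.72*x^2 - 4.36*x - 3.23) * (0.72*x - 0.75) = 1.0512*x^5 - 4.7166*x^4 + 2.5341*x^3 - 1.8492*x^2 + 0.9444*x + 2.4225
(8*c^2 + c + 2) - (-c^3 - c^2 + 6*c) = c^3 + 9*c^2 - 5*c + 2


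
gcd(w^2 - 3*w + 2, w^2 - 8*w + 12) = w - 2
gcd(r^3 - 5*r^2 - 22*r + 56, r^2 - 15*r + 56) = r - 7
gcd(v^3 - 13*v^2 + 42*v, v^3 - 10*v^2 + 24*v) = v^2 - 6*v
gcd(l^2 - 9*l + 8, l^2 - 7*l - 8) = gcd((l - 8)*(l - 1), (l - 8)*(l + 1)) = l - 8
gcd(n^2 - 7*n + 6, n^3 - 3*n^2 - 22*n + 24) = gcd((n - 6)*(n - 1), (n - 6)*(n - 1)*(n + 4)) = n^2 - 7*n + 6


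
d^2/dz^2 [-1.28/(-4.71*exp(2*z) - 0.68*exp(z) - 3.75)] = (1.28*(9.42*exp(z) + 0.68)*(18.84*exp(z) + 1.36)*exp(z) - (24.1152*exp(z) + 0.8704)*(4.71*exp(2*z) + 0.68*exp(z) + 3.75))*exp(z)/(4.71*exp(2*z) + 0.68*exp(z) + 3.75)^3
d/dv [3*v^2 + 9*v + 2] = 6*v + 9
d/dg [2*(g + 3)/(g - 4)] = -14/(g - 4)^2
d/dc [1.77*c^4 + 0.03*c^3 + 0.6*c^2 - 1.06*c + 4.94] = 7.08*c^3 + 0.09*c^2 + 1.2*c - 1.06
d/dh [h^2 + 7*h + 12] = 2*h + 7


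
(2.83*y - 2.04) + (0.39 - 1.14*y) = 1.69*y - 1.65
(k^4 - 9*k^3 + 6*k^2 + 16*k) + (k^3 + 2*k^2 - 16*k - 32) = k^4 - 8*k^3 + 8*k^2 - 32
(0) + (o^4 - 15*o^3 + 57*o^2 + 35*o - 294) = o^4 - 15*o^3 + 57*o^2 + 35*o - 294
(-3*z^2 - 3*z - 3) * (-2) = 6*z^2 + 6*z + 6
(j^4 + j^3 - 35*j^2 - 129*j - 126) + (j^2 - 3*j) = j^4 + j^3 - 34*j^2 - 132*j - 126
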